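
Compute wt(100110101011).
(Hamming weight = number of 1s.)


Counting 1s in 100110101011

7


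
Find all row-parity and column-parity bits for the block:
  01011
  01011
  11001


Row parities: 111
Column parities: 11001

Row P: 111, Col P: 11001, Corner: 1


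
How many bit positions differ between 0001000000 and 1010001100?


XOR: 1011001100
Count of 1s: 5

5


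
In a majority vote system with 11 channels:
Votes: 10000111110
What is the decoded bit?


Ones: 6 out of 11
Threshold: 6

1 (6/11 voted 1)


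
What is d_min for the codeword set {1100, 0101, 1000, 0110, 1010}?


Comparing all pairs, minimum distance: 1
Can detect 0 errors, correct 0 errors

1


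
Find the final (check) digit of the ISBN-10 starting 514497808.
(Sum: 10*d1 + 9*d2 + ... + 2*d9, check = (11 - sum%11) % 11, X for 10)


Weighted sum: 256
256 mod 11 = 3

Check digit: 8


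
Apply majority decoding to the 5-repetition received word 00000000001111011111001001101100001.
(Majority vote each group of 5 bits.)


Groups: 00000, 00000, 11110, 11111, 00100, 11011, 00001
Majority votes: 0011010

0011010


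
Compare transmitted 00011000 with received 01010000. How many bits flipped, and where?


XOR: 01001000

2 error(s) at position(s): 1, 4


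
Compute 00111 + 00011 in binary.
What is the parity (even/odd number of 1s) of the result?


00111 = 7
00011 = 3
Sum = 10 = 1010
1s count = 2

even parity (2 ones in 1010)


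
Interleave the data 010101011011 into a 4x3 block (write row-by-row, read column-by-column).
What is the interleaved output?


Matrix:
  010
  101
  011
  011
Read columns: 010010110111

010010110111


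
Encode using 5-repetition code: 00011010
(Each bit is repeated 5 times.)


Each bit -> 5 copies

0000000000000001111111111000001111100000


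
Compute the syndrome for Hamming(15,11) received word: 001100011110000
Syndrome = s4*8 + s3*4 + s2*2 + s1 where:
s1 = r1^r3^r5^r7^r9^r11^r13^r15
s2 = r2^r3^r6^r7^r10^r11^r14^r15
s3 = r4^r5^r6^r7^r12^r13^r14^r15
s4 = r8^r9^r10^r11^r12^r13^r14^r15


s1=1, s2=1, s3=1, s4=0

Syndrome = 7 (error at position 7)


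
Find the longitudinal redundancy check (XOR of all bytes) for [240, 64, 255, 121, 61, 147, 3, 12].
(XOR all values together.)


XOR chain: 240 ^ 64 ^ 255 ^ 121 ^ 61 ^ 147 ^ 3 ^ 12 = 151

151


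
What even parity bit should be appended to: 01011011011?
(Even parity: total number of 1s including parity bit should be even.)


Number of 1s in data: 7
Parity bit: 1

1


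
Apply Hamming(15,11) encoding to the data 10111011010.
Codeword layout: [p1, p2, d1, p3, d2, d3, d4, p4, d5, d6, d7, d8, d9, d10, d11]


Parity bits: p1=0, p2=1, p3=0, p4=0

011001101011010


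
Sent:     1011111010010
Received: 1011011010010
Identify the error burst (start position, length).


XOR: 0000100000000

Burst at position 4, length 1


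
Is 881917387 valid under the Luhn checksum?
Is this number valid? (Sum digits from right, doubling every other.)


Luhn sum = 48
48 mod 10 = 8

Invalid (Luhn sum mod 10 = 8)


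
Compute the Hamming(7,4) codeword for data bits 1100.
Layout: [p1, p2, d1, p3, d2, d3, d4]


Parity bits: p1=0, p2=1, p3=1

0111100


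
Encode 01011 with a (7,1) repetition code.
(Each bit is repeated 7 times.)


Each bit -> 7 copies

00000001111111000000011111111111111


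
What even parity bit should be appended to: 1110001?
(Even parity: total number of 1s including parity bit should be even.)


Number of 1s in data: 4
Parity bit: 0

0


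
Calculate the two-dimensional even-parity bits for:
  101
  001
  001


Row parities: 011
Column parities: 101

Row P: 011, Col P: 101, Corner: 0


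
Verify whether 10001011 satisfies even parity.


Number of 1s: 4

Yes, parity is correct (4 ones)


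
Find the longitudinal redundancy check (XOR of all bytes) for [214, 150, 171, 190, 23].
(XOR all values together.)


XOR chain: 214 ^ 150 ^ 171 ^ 190 ^ 23 = 66

66


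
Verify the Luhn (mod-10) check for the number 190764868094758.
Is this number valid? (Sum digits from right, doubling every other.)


Luhn sum = 81
81 mod 10 = 1

Invalid (Luhn sum mod 10 = 1)


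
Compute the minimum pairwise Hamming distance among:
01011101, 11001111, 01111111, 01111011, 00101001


Comparing all pairs, minimum distance: 1
Can detect 0 errors, correct 0 errors

1


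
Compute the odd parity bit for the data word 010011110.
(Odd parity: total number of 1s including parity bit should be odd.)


Number of 1s in data: 5
Parity bit: 0

0


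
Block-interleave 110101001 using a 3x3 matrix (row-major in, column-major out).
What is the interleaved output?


Matrix:
  110
  101
  001
Read columns: 110100011

110100011


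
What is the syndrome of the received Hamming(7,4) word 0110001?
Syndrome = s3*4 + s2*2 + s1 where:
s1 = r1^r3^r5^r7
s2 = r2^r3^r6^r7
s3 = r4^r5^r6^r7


s1=0, s2=1, s3=1

Syndrome = 6 (error at position 6)


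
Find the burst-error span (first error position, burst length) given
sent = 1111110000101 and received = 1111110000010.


XOR: 0000000000111

Burst at position 10, length 3


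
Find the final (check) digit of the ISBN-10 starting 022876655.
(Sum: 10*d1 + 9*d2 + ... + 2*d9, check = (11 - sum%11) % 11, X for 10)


Weighted sum: 211
211 mod 11 = 2

Check digit: 9


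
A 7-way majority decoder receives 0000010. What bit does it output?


Ones: 1 out of 7
Threshold: 4

0 (1/7 voted 1)


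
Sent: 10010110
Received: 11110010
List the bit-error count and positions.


XOR: 01100100

3 error(s) at position(s): 1, 2, 5


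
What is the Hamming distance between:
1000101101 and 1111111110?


XOR: 0111010011
Count of 1s: 6

6


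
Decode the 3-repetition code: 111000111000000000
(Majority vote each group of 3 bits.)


Groups: 111, 000, 111, 000, 000, 000
Majority votes: 101000

101000


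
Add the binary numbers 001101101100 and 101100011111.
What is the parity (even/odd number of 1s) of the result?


001101101100 = 876
101100011111 = 2847
Sum = 3723 = 111010001011
1s count = 7

odd parity (7 ones in 111010001011)


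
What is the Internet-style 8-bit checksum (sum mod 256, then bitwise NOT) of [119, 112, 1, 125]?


Sum = 357 mod 256 = 101
Complement = 154

154


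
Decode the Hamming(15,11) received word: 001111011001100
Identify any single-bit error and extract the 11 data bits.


Syndrome = 4: error at position 4

Data: 11101001100 (corrected bit 4)


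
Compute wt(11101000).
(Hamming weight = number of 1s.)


Counting 1s in 11101000

4


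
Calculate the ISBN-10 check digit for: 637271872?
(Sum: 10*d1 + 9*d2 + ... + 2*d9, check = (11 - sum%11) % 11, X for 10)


Weighted sum: 261
261 mod 11 = 8

Check digit: 3


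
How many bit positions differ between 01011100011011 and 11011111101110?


XOR: 10000011110101
Count of 1s: 7

7


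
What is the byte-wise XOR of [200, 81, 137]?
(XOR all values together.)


XOR chain: 200 ^ 81 ^ 137 = 16

16


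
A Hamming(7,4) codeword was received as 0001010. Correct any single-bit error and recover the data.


Syndrome = 2: error at position 2

Data: 0010 (corrected bit 2)


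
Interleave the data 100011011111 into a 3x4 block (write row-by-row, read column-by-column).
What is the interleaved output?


Matrix:
  1000
  1101
  1111
Read columns: 111011001011

111011001011


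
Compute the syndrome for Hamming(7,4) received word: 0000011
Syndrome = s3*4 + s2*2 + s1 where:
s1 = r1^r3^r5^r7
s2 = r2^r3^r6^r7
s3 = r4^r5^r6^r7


s1=1, s2=0, s3=0

Syndrome = 1 (error at position 1)


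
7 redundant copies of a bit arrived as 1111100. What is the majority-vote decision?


Ones: 5 out of 7
Threshold: 4

1 (5/7 voted 1)


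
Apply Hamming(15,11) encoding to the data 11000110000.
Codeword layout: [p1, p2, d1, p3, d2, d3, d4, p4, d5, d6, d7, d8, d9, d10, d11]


Parity bits: p1=1, p2=1, p3=1, p4=0

111110000110000


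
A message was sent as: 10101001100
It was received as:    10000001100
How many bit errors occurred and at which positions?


XOR: 00101000000

2 error(s) at position(s): 2, 4


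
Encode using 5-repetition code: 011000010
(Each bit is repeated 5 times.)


Each bit -> 5 copies

000001111111111000000000000000000001111100000


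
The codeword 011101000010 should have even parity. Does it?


Number of 1s: 5

No, parity error (5 ones)


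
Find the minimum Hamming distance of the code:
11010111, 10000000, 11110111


Comparing all pairs, minimum distance: 1
Can detect 0 errors, correct 0 errors

1


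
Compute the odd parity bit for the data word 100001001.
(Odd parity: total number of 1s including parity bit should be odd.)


Number of 1s in data: 3
Parity bit: 0

0


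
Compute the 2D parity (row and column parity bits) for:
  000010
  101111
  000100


Row parities: 111
Column parities: 101001

Row P: 111, Col P: 101001, Corner: 1


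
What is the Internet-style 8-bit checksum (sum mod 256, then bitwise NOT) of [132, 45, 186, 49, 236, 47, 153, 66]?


Sum = 914 mod 256 = 146
Complement = 109

109


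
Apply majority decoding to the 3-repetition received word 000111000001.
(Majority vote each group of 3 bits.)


Groups: 000, 111, 000, 001
Majority votes: 0100

0100


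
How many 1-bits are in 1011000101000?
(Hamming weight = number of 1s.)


Counting 1s in 1011000101000

5


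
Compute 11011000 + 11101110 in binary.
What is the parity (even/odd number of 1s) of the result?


11011000 = 216
11101110 = 238
Sum = 454 = 111000110
1s count = 5

odd parity (5 ones in 111000110)


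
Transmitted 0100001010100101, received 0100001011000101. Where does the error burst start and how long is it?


XOR: 0000000001100000

Burst at position 9, length 2


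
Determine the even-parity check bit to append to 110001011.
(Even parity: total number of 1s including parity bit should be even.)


Number of 1s in data: 5
Parity bit: 1

1


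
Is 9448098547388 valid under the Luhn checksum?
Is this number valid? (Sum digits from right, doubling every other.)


Luhn sum = 73
73 mod 10 = 3

Invalid (Luhn sum mod 10 = 3)


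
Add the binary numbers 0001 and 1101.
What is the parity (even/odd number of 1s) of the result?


0001 = 1
1101 = 13
Sum = 14 = 1110
1s count = 3

odd parity (3 ones in 1110)


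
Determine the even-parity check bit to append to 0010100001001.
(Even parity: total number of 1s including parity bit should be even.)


Number of 1s in data: 4
Parity bit: 0

0


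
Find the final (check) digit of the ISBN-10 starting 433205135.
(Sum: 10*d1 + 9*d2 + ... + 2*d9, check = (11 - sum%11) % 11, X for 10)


Weighted sum: 153
153 mod 11 = 10

Check digit: 1


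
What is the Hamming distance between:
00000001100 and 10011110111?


XOR: 10011111011
Count of 1s: 8

8


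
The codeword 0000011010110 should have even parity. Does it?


Number of 1s: 5

No, parity error (5 ones)


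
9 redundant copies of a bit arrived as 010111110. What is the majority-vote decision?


Ones: 6 out of 9
Threshold: 5

1 (6/9 voted 1)


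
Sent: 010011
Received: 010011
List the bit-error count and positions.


XOR: 000000

0 errors (received matches sent)


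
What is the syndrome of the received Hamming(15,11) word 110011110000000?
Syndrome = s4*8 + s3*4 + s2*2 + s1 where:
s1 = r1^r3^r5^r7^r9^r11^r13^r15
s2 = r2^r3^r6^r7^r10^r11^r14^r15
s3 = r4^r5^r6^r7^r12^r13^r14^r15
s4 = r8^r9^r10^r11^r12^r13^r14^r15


s1=1, s2=1, s3=1, s4=1

Syndrome = 15 (error at position 15)


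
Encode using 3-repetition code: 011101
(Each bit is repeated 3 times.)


Each bit -> 3 copies

000111111111000111


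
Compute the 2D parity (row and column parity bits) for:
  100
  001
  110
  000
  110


Row parities: 11000
Column parities: 101

Row P: 11000, Col P: 101, Corner: 0


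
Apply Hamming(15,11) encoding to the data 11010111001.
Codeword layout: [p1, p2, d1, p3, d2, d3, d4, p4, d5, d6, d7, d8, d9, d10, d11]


Parity bits: p1=1, p2=1, p3=0, p4=0

111010100111001


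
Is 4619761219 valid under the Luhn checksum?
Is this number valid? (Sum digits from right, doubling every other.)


Luhn sum = 51
51 mod 10 = 1

Invalid (Luhn sum mod 10 = 1)


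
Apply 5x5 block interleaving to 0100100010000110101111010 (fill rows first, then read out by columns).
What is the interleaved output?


Matrix:
  01001
  00010
  00011
  01011
  11010
Read columns: 0000110011000000111110110

0000110011000000111110110


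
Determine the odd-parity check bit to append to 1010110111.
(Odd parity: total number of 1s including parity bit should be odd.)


Number of 1s in data: 7
Parity bit: 0

0


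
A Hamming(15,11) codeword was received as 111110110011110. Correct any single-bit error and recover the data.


Syndrome = 10: error at position 10

Data: 11010111110 (corrected bit 10)


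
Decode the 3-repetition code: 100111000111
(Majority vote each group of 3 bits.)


Groups: 100, 111, 000, 111
Majority votes: 0101

0101


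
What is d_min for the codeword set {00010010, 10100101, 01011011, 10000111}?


Comparing all pairs, minimum distance: 2
Can detect 1 errors, correct 0 errors

2


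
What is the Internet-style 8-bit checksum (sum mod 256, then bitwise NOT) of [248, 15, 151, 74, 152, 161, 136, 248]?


Sum = 1185 mod 256 = 161
Complement = 94

94


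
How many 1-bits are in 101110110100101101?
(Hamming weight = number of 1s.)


Counting 1s in 101110110100101101

11


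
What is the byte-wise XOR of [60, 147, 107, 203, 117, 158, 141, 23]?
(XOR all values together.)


XOR chain: 60 ^ 147 ^ 107 ^ 203 ^ 117 ^ 158 ^ 141 ^ 23 = 126

126


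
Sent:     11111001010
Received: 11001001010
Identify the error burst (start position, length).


XOR: 00110000000

Burst at position 2, length 2


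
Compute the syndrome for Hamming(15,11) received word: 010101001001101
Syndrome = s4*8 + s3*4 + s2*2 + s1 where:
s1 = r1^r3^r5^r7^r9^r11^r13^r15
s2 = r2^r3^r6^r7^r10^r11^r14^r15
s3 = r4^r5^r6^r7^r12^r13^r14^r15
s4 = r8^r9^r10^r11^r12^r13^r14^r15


s1=1, s2=1, s3=1, s4=0

Syndrome = 7 (error at position 7)


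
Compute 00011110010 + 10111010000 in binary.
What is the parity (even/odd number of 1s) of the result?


00011110010 = 242
10111010000 = 1488
Sum = 1730 = 11011000010
1s count = 5

odd parity (5 ones in 11011000010)


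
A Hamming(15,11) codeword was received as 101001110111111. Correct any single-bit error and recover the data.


Syndrome = 10: error at position 10

Data: 10110011111 (corrected bit 10)


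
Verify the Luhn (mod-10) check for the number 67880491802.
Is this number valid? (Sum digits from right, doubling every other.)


Luhn sum = 55
55 mod 10 = 5

Invalid (Luhn sum mod 10 = 5)


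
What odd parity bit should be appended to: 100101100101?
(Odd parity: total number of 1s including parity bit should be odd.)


Number of 1s in data: 6
Parity bit: 1

1


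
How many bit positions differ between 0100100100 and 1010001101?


XOR: 1110101001
Count of 1s: 6

6


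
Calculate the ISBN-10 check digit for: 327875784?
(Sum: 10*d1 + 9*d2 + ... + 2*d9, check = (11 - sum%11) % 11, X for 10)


Weighted sum: 287
287 mod 11 = 1

Check digit: X


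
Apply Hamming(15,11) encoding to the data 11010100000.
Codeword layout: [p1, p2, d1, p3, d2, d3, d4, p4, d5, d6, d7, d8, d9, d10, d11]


Parity bits: p1=1, p2=1, p3=0, p4=1

111010110100000


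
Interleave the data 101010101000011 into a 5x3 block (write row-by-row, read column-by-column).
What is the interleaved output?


Matrix:
  101
  010
  101
  000
  011
Read columns: 101000100110101

101000100110101


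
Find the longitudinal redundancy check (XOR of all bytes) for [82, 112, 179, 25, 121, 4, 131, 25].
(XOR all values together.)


XOR chain: 82 ^ 112 ^ 179 ^ 25 ^ 121 ^ 4 ^ 131 ^ 25 = 111

111


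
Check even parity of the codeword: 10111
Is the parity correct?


Number of 1s: 4

Yes, parity is correct (4 ones)


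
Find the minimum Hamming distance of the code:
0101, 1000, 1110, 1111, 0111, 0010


Comparing all pairs, minimum distance: 1
Can detect 0 errors, correct 0 errors

1


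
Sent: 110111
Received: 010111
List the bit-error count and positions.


XOR: 100000

1 error(s) at position(s): 0


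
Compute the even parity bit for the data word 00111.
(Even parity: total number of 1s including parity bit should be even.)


Number of 1s in data: 3
Parity bit: 1

1


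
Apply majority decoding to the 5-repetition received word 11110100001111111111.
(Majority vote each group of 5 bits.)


Groups: 11110, 10000, 11111, 11111
Majority votes: 1011

1011


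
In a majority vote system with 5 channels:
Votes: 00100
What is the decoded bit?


Ones: 1 out of 5
Threshold: 3

0 (1/5 voted 1)


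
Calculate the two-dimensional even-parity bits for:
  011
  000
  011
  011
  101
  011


Row parities: 000000
Column parities: 101

Row P: 000000, Col P: 101, Corner: 0


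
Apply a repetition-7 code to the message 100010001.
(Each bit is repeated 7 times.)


Each bit -> 7 copies

111111100000000000000000000011111110000000000000000000001111111


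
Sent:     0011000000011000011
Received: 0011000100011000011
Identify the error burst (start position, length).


XOR: 0000000100000000000

Burst at position 7, length 1


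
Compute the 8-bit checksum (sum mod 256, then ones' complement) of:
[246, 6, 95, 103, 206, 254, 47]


Sum = 957 mod 256 = 189
Complement = 66

66


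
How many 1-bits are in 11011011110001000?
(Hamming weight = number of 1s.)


Counting 1s in 11011011110001000

9


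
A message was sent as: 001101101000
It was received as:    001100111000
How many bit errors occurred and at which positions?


XOR: 000001010000

2 error(s) at position(s): 5, 7


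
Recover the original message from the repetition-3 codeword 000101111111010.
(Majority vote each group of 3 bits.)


Groups: 000, 101, 111, 111, 010
Majority votes: 01110

01110


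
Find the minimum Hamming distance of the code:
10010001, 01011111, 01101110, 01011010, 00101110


Comparing all pairs, minimum distance: 1
Can detect 0 errors, correct 0 errors

1


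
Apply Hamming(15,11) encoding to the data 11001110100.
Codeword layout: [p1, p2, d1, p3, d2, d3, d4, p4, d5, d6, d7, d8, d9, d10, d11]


Parity bits: p1=1, p2=1, p3=0, p4=0

111010001110100


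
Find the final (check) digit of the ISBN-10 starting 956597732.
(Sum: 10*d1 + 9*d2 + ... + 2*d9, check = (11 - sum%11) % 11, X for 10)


Weighted sum: 348
348 mod 11 = 7

Check digit: 4


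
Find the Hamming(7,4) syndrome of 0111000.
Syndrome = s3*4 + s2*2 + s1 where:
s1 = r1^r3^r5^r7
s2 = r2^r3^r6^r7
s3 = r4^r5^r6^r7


s1=1, s2=0, s3=1

Syndrome = 5 (error at position 5)


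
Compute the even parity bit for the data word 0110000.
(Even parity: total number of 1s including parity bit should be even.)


Number of 1s in data: 2
Parity bit: 0

0


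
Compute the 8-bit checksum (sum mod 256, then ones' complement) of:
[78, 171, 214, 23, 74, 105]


Sum = 665 mod 256 = 153
Complement = 102

102


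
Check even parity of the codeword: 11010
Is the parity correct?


Number of 1s: 3

No, parity error (3 ones)


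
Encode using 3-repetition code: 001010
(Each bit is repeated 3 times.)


Each bit -> 3 copies

000000111000111000


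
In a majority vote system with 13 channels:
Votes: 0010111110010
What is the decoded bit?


Ones: 7 out of 13
Threshold: 7

1 (7/13 voted 1)


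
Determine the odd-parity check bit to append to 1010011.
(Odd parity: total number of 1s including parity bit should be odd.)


Number of 1s in data: 4
Parity bit: 1

1


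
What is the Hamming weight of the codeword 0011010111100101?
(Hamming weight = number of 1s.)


Counting 1s in 0011010111100101

9


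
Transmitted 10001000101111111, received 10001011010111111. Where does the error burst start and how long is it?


XOR: 00000011111000000

Burst at position 6, length 5


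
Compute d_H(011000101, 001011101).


XOR: 010011000
Count of 1s: 3

3


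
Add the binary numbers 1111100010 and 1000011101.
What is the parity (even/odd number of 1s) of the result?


1111100010 = 994
1000011101 = 541
Sum = 1535 = 10111111111
1s count = 10

even parity (10 ones in 10111111111)


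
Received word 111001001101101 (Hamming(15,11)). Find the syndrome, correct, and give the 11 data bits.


Syndrome = 11: error at position 11

Data: 10101111101 (corrected bit 11)


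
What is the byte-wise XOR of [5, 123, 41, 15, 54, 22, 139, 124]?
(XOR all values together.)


XOR chain: 5 ^ 123 ^ 41 ^ 15 ^ 54 ^ 22 ^ 139 ^ 124 = 143

143


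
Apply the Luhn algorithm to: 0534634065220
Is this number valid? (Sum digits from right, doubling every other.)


Luhn sum = 41
41 mod 10 = 1

Invalid (Luhn sum mod 10 = 1)


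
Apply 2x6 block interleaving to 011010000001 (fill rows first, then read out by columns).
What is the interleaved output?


Matrix:
  011010
  000001
Read columns: 001010001001

001010001001


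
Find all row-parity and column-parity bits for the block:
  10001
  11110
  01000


Row parities: 001
Column parities: 00111

Row P: 001, Col P: 00111, Corner: 1


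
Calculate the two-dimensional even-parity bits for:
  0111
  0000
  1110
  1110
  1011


Row parities: 10111
Column parities: 1100

Row P: 10111, Col P: 1100, Corner: 0


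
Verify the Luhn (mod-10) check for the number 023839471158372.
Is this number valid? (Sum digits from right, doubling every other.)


Luhn sum = 60
60 mod 10 = 0

Valid (Luhn sum mod 10 = 0)


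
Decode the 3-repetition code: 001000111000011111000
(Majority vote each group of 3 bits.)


Groups: 001, 000, 111, 000, 011, 111, 000
Majority votes: 0010110

0010110


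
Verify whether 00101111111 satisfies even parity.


Number of 1s: 8

Yes, parity is correct (8 ones)


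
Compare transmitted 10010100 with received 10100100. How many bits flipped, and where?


XOR: 00110000

2 error(s) at position(s): 2, 3


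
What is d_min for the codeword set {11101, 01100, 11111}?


Comparing all pairs, minimum distance: 1
Can detect 0 errors, correct 0 errors

1


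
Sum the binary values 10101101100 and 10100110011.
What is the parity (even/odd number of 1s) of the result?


10101101100 = 1388
10100110011 = 1331
Sum = 2719 = 101010011111
1s count = 8

even parity (8 ones in 101010011111)


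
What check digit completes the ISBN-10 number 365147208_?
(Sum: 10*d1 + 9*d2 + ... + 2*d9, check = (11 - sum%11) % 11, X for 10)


Weighted sum: 214
214 mod 11 = 5

Check digit: 6


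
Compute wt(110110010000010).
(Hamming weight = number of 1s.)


Counting 1s in 110110010000010

6


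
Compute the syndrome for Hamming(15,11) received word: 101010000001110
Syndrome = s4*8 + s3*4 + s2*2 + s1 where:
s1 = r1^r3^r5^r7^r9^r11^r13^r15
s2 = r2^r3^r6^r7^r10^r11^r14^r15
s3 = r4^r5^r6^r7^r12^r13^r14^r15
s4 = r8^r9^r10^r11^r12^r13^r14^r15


s1=0, s2=0, s3=0, s4=1

Syndrome = 8 (error at position 8)


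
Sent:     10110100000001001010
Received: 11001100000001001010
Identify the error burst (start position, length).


XOR: 01111000000000000000

Burst at position 1, length 4


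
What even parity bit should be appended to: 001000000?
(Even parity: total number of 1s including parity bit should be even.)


Number of 1s in data: 1
Parity bit: 1

1


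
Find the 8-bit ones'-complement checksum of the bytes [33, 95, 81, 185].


Sum = 394 mod 256 = 138
Complement = 117

117


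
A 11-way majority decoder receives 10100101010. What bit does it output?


Ones: 5 out of 11
Threshold: 6

0 (5/11 voted 1)


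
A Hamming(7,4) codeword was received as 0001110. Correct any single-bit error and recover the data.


Syndrome = 7: error at position 7

Data: 0111 (corrected bit 7)


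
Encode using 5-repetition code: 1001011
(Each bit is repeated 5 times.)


Each bit -> 5 copies

11111000000000011111000001111111111


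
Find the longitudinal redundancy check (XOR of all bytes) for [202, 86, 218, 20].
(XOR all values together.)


XOR chain: 202 ^ 86 ^ 218 ^ 20 = 82

82


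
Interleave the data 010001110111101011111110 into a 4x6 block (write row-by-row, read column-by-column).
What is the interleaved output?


Matrix:
  010001
  110111
  101011
  111110
Read columns: 011111010011010101111110

011111010011010101111110


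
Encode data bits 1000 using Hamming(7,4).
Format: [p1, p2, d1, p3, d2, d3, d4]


Parity bits: p1=1, p2=1, p3=0

1110000


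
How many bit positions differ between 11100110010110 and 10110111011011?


XOR: 01010001001101
Count of 1s: 6

6


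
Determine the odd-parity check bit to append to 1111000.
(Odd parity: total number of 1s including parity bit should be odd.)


Number of 1s in data: 4
Parity bit: 1

1


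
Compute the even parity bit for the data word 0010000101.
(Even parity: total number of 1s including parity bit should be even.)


Number of 1s in data: 3
Parity bit: 1

1


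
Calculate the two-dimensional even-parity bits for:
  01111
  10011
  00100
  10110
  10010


Row parities: 01110
Column parities: 11100

Row P: 01110, Col P: 11100, Corner: 1


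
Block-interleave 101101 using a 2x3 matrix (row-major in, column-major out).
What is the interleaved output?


Matrix:
  101
  101
Read columns: 110011

110011


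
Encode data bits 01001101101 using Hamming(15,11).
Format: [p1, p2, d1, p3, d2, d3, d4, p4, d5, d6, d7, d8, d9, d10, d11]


Parity bits: p1=0, p2=0, p3=0, p4=1

000010011101101


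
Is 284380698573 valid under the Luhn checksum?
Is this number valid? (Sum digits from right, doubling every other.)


Luhn sum = 62
62 mod 10 = 2

Invalid (Luhn sum mod 10 = 2)


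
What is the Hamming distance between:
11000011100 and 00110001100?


XOR: 11110010000
Count of 1s: 5

5


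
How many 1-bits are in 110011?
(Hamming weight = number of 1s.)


Counting 1s in 110011

4


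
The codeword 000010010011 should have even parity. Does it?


Number of 1s: 4

Yes, parity is correct (4 ones)


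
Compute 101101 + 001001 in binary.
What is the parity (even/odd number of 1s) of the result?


101101 = 45
001001 = 9
Sum = 54 = 110110
1s count = 4

even parity (4 ones in 110110)


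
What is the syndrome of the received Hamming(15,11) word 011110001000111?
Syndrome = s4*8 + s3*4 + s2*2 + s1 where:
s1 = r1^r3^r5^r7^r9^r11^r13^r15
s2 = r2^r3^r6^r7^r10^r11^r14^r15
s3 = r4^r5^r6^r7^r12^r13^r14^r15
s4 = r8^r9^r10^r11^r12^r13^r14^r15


s1=1, s2=0, s3=1, s4=0

Syndrome = 5 (error at position 5)


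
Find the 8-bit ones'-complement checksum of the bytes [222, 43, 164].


Sum = 429 mod 256 = 173
Complement = 82

82


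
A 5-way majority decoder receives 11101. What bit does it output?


Ones: 4 out of 5
Threshold: 3

1 (4/5 voted 1)


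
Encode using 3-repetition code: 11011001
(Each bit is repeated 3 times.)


Each bit -> 3 copies

111111000111111000000111


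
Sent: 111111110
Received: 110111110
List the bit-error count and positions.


XOR: 001000000

1 error(s) at position(s): 2


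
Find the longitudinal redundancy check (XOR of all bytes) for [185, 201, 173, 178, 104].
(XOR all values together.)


XOR chain: 185 ^ 201 ^ 173 ^ 178 ^ 104 = 7

7


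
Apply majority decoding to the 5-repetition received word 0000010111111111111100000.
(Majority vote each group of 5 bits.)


Groups: 00000, 10111, 11111, 11111, 00000
Majority votes: 01110

01110


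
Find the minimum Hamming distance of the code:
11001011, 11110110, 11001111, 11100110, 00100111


Comparing all pairs, minimum distance: 1
Can detect 0 errors, correct 0 errors

1


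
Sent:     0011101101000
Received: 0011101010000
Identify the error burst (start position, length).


XOR: 0000000111000

Burst at position 7, length 3


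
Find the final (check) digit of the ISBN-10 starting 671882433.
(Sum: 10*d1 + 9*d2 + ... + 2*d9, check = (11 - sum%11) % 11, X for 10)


Weighted sum: 276
276 mod 11 = 1

Check digit: X


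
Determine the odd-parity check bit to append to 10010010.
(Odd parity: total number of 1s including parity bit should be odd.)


Number of 1s in data: 3
Parity bit: 0

0


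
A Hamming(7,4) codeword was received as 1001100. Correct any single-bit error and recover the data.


Syndrome = 0: no error detected

Data: 0100 (no errors)


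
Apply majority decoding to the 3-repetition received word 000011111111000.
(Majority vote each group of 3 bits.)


Groups: 000, 011, 111, 111, 000
Majority votes: 01110

01110


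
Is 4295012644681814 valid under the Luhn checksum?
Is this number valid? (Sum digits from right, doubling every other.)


Luhn sum = 74
74 mod 10 = 4

Invalid (Luhn sum mod 10 = 4)


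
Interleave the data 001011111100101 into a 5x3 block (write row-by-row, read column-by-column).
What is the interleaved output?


Matrix:
  001
  011
  111
  100
  101
Read columns: 001110110011101

001110110011101


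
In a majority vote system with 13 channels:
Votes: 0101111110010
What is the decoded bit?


Ones: 8 out of 13
Threshold: 7

1 (8/13 voted 1)


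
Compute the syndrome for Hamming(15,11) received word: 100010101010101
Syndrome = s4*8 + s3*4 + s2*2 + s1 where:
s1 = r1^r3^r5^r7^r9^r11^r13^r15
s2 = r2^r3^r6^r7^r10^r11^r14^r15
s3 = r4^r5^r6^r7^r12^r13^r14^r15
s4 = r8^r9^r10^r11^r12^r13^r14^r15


s1=1, s2=1, s3=0, s4=0

Syndrome = 3 (error at position 3)


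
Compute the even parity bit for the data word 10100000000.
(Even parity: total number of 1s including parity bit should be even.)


Number of 1s in data: 2
Parity bit: 0

0


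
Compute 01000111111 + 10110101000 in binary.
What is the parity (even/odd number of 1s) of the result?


01000111111 = 575
10110101000 = 1448
Sum = 2023 = 11111100111
1s count = 9

odd parity (9 ones in 11111100111)


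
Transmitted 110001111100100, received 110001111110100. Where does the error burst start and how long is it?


XOR: 000000000010000

Burst at position 10, length 1


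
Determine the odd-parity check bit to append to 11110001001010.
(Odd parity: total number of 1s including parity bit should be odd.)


Number of 1s in data: 7
Parity bit: 0

0


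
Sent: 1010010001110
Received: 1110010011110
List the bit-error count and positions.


XOR: 0100000010000

2 error(s) at position(s): 1, 8


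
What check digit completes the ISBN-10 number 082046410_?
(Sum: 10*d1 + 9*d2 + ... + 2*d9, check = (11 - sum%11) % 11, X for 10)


Weighted sum: 161
161 mod 11 = 7

Check digit: 4


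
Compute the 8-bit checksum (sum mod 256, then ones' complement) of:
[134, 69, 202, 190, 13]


Sum = 608 mod 256 = 96
Complement = 159

159


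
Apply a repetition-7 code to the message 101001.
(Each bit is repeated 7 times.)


Each bit -> 7 copies

111111100000001111111000000000000001111111


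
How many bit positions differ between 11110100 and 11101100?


XOR: 00011000
Count of 1s: 2

2


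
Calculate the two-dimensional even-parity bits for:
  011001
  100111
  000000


Row parities: 100
Column parities: 111110

Row P: 100, Col P: 111110, Corner: 1


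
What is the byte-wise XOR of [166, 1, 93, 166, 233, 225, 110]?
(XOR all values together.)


XOR chain: 166 ^ 1 ^ 93 ^ 166 ^ 233 ^ 225 ^ 110 = 58

58


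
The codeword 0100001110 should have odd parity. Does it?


Number of 1s: 4

No, parity error (4 ones)


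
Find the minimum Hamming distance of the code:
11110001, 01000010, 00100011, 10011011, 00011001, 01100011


Comparing all pairs, minimum distance: 1
Can detect 0 errors, correct 0 errors

1


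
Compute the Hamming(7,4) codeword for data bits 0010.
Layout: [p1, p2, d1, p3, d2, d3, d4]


Parity bits: p1=0, p2=1, p3=1

0101010


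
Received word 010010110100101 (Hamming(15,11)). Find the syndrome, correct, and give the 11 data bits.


Syndrome = 0: no error detected

Data: 01010100101 (no errors)


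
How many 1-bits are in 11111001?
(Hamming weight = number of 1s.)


Counting 1s in 11111001

6


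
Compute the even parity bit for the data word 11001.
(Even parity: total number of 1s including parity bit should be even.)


Number of 1s in data: 3
Parity bit: 1

1


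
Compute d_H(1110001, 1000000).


XOR: 0110001
Count of 1s: 3

3


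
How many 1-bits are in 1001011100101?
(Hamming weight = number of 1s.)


Counting 1s in 1001011100101

7


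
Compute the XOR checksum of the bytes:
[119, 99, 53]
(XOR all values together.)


XOR chain: 119 ^ 99 ^ 53 = 33

33


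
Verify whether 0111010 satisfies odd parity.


Number of 1s: 4

No, parity error (4 ones)


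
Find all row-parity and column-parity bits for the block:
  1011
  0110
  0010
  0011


Row parities: 1010
Column parities: 1100

Row P: 1010, Col P: 1100, Corner: 0


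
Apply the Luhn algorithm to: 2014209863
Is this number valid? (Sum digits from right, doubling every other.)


Luhn sum = 37
37 mod 10 = 7

Invalid (Luhn sum mod 10 = 7)


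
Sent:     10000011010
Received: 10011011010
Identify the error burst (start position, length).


XOR: 00011000000

Burst at position 3, length 2


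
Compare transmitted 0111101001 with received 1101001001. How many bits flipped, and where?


XOR: 1010100000

3 error(s) at position(s): 0, 2, 4


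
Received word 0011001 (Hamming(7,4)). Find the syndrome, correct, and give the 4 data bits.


Syndrome = 0: no error detected

Data: 1001 (no errors)


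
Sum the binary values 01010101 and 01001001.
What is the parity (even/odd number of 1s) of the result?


01010101 = 85
01001001 = 73
Sum = 158 = 10011110
1s count = 5

odd parity (5 ones in 10011110)


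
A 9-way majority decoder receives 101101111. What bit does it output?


Ones: 7 out of 9
Threshold: 5

1 (7/9 voted 1)


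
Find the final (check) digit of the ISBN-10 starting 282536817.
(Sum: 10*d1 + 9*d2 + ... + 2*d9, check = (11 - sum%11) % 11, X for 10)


Weighted sum: 240
240 mod 11 = 9

Check digit: 2


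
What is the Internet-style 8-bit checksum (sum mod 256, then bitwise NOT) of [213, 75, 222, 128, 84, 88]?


Sum = 810 mod 256 = 42
Complement = 213

213


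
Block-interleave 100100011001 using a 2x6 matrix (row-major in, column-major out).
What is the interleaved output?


Matrix:
  100100
  011001
Read columns: 100101100001

100101100001


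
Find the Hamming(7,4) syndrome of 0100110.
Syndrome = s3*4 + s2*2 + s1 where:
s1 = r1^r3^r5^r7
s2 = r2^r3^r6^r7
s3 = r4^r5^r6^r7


s1=1, s2=0, s3=0

Syndrome = 1 (error at position 1)


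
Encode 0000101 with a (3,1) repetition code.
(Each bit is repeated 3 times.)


Each bit -> 3 copies

000000000000111000111


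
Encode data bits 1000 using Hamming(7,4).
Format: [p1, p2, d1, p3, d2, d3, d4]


Parity bits: p1=1, p2=1, p3=0

1110000


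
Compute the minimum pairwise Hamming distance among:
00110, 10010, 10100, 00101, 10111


Comparing all pairs, minimum distance: 2
Can detect 1 errors, correct 0 errors

2


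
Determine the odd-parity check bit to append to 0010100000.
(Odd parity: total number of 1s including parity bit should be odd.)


Number of 1s in data: 2
Parity bit: 1

1


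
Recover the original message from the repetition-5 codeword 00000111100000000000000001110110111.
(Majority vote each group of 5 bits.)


Groups: 00000, 11110, 00000, 00000, 00000, 11101, 10111
Majority votes: 0100011

0100011


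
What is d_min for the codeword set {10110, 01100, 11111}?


Comparing all pairs, minimum distance: 2
Can detect 1 errors, correct 0 errors

2


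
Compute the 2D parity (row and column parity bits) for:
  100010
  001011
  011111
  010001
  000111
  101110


Row parities: 011010
Column parities: 001110

Row P: 011010, Col P: 001110, Corner: 1


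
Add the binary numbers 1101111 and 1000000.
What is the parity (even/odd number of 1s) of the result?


1101111 = 111
1000000 = 64
Sum = 175 = 10101111
1s count = 6

even parity (6 ones in 10101111)


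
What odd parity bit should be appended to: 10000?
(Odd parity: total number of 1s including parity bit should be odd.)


Number of 1s in data: 1
Parity bit: 0

0


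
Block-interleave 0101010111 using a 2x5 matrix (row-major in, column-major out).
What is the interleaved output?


Matrix:
  01010
  10111
Read columns: 0110011101

0110011101


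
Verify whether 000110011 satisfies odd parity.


Number of 1s: 4

No, parity error (4 ones)


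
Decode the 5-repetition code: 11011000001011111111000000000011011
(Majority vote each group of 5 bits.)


Groups: 11011, 00000, 10111, 11111, 00000, 00000, 11011
Majority votes: 1011001

1011001


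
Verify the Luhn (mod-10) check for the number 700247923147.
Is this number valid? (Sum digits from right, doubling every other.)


Luhn sum = 55
55 mod 10 = 5

Invalid (Luhn sum mod 10 = 5)


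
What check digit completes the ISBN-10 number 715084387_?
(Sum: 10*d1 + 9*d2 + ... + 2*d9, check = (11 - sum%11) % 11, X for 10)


Weighted sum: 237
237 mod 11 = 6

Check digit: 5


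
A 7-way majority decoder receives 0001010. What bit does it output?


Ones: 2 out of 7
Threshold: 4

0 (2/7 voted 1)


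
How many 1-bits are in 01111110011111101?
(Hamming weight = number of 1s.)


Counting 1s in 01111110011111101

13


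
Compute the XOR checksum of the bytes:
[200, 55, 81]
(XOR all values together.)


XOR chain: 200 ^ 55 ^ 81 = 174

174


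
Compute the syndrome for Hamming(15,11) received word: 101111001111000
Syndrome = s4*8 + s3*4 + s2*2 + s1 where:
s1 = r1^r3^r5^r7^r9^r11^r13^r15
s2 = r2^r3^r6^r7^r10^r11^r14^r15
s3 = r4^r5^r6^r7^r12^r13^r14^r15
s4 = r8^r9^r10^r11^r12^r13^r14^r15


s1=1, s2=0, s3=0, s4=0

Syndrome = 1 (error at position 1)


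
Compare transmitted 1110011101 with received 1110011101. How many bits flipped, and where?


XOR: 0000000000

0 errors (received matches sent)


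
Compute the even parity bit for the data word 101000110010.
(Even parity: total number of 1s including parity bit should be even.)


Number of 1s in data: 5
Parity bit: 1

1


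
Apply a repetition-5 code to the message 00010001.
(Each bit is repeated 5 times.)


Each bit -> 5 copies

0000000000000001111100000000000000011111


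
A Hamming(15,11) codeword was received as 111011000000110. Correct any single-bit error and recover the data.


Syndrome = 0: no error detected

Data: 11100000110 (no errors)


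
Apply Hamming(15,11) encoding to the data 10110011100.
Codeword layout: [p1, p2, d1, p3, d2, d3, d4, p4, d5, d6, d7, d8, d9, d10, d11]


Parity bits: p1=0, p2=0, p3=0, p4=1

001001110011100


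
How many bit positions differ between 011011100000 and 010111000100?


XOR: 001100100100
Count of 1s: 4

4


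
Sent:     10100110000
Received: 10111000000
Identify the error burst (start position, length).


XOR: 00011110000

Burst at position 3, length 4


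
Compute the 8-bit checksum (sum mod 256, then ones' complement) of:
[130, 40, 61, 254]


Sum = 485 mod 256 = 229
Complement = 26

26


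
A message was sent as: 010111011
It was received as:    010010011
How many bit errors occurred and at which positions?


XOR: 000101000

2 error(s) at position(s): 3, 5
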